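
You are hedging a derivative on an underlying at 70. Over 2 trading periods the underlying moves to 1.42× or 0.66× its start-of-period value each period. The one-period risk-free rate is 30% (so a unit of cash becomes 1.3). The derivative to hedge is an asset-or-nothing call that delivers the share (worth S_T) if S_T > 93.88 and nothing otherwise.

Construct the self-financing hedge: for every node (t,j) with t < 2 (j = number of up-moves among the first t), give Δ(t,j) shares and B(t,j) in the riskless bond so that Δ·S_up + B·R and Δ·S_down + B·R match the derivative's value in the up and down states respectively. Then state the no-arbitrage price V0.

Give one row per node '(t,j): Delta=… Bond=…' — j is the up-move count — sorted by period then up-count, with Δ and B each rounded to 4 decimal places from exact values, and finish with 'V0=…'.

Risk-neutral probability p* = (R−d)/(u−d) = (1.3−0.66)/(1.42−0.66) = 0.8421.
Payoff layer (t=2): V(2,0)=0.0000, V(2,1)=0.0000, V(2,2)=141.1480
Node (1,0) S=46.2000: V=(p*·0.0000+(1−p*)·0.0000)/1.3=0.0000; Δ=(0.0000−0.0000)/(65.6040−30.4920)=0.0000; B=V−Δ·S=0.0000
Node (1,1) S=99.4000: V=(p*·141.1480+(1−p*)·0.0000)/1.3=91.4319; Δ=(141.1480−0.0000)/(141.1480−65.6040)=1.8684; B=V−Δ·S=-94.2891
Node (0,0) S=70.0000: V=(p*·91.4319+(1−p*)·0.0000)/1.3=59.2271; Δ=(91.4319−0.0000)/(99.4000−46.2000)=1.7186; B=V−Δ·S=-61.0780
The time-0 hedge costs 59.2271, which is the no-arbitrage price.

(0,0): Delta=1.7186 Bond=-61.0780
(1,0): Delta=0.0000 Bond=0.0000
(1,1): Delta=1.8684 Bond=-94.2891
V0=59.2271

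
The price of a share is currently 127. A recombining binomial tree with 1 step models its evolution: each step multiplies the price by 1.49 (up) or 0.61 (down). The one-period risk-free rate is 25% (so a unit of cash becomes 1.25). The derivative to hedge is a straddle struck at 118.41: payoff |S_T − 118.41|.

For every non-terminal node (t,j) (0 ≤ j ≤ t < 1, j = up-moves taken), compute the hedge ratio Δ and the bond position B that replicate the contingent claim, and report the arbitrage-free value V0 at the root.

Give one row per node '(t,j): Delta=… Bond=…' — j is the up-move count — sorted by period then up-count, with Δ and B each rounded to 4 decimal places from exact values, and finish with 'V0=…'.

Since d<R<u, set p* = (R−d)/(u−d) = 0.7273; price each node as the discounted p*-expectation of its children.
At expiry t=1: V(1,0)=40.9400, V(1,1)=70.8200
(0,0): S=127.0000. Δ = (V_up−V_dn)/(S_up−S_dn) = (70.8200−40.9400)/(189.2300−77.4700) = 0.2674. V = [p*·70.8200 + (1−p*)·40.9400]/1.25 = 50.1367. B = V − Δ·S = 16.1822.
The time-0 hedge costs 50.1367, which is the no-arbitrage price.

(0,0): Delta=0.2674 Bond=16.1822
V0=50.1367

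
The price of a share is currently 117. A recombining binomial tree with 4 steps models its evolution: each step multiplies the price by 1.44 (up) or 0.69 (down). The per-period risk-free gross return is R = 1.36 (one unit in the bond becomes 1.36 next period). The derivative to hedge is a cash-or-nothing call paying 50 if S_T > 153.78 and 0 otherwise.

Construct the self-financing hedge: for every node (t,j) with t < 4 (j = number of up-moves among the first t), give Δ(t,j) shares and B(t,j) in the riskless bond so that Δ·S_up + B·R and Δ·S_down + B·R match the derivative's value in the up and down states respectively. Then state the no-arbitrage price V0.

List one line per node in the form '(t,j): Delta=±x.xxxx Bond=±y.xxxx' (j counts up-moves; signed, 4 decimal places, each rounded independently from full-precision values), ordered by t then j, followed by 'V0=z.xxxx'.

(0,0): Delta=0.0578 Bond=6.9859
(1,0): Delta=0.3563 Bond=-14.5938
(1,1): Delta=0.0408 Bond=12.3777
(2,0): Delta=0.0000 Bond=0.0000
(2,1): Delta=0.3767 Bond=-22.2174
(2,2): Delta=0.0216 Bond=21.4965
(3,0): Delta=0.0000 Bond=0.0000
(3,1): Delta=0.0000 Bond=0.0000
(3,2): Delta=0.3982 Bond=-33.8235
(3,3): Delta=0.0000 Bond=36.7647
V0=13.7540

The replicating-portfolio and risk-neutral prices coincide; use p* = (1.36−0.69)/(1.44−0.69) = 0.8933 for the latter.
At expiry t=4: V(4,0)=0.0000, V(4,1)=0.0000, V(4,2)=0.0000, V(4,3)=50.0000, V(4,4)=50.0000
  t=3,j=0: stock 38.4356 → up 55.3472 (V=0.0000), down 26.5205 (V=0.0000). Price 0.0000; hedge Δ=0.0000, bond B=0.0000.
  t=3,j=1: stock 80.2133 → up 115.5072 (V=0.0000), down 55.3472 (V=0.0000). Price 0.0000; hedge Δ=0.0000, bond B=0.0000.
  t=3,j=2: stock 167.4017 → up 241.0585 (V=50.0000), down 115.5072 (V=0.0000). Price 32.8431; hedge Δ=0.3982, bond B=-33.8235.
  t=3,j=3: stock 349.3601 → up 503.0786 (V=50.0000), down 241.0585 (V=50.0000). Price 36.7647; hedge Δ=0.0000, bond B=36.7647.
  t=2,j=0: stock 55.7037 → up 80.2133 (V=0.0000), down 38.4356 (V=0.0000). Price 0.0000; hedge Δ=0.0000, bond B=0.0000.
  t=2,j=1: stock 116.2512 → up 167.4017 (V=32.8431), down 80.2133 (V=0.0000). Price 21.5734; hedge Δ=0.3767, bond B=-22.2174.
  t=2,j=2: stock 242.6112 → up 349.3601 (V=36.7647), down 167.4017 (V=32.8431). Price 26.7253; hedge Δ=0.0216, bond B=21.4965.
  t=1,j=0: stock 80.7300 → up 116.2512 (V=21.5734), down 55.7037 (V=0.0000). Price 14.1708; hedge Δ=0.3563, bond B=-14.5938.
  t=1,j=1: stock 168.4800 → up 242.6112 (V=26.7253), down 116.2512 (V=21.5734). Price 19.2469; hedge Δ=0.0408, bond B=12.3777.
  t=0,j=0: stock 117.0000 → up 168.4800 (V=19.2469), down 80.7300 (V=14.1708). Price 13.7540; hedge Δ=0.0578, bond B=6.9859.
Self-financing check: at every node Δ·S+B equals the discounted successor values.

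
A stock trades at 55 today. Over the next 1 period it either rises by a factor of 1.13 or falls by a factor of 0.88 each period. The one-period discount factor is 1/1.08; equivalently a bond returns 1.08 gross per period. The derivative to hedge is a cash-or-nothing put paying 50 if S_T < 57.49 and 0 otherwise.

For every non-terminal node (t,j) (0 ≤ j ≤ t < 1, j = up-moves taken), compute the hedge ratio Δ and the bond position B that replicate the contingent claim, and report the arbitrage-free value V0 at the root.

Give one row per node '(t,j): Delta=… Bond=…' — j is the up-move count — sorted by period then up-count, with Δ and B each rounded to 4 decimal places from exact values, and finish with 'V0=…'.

Under the risk-neutral measure, an up-move has probability p* = (R−d)/(u−d) = 0.8000 and values discount at R = 1.08.
Terminal values V(1,·): V(1,0)=50.0000, V(1,1)=0.0000
(0,0): S=55.0000. Δ = (V_up−V_dn)/(S_up−S_dn) = (0.0000−50.0000)/(62.1500−48.4000) = -3.6364. V = [p*·0.0000 + (1−p*)·50.0000]/1.08 = 9.2593. B = V − Δ·S = 209.2593.
Check: Δ(0,0)·S0 + B(0,0) = 9.2593 = V0.

(0,0): Delta=-3.6364 Bond=209.2593
V0=9.2593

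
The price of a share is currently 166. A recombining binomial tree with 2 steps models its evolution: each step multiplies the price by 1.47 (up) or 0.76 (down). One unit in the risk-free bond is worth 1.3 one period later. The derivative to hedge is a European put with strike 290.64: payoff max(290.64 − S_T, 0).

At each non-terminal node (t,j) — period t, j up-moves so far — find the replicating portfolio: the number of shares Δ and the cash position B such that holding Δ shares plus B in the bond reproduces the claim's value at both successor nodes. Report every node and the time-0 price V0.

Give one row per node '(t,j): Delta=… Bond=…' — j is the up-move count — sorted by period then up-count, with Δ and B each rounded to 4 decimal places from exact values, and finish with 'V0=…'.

(0,0): Delta=-0.6621 Bond=139.1852
(1,0): Delta=-1.0000 Bond=223.5692
(1,1): Delta=-0.6071 Bond=167.5208
V0=29.2753

Since d<R<u, set p* = (R−d)/(u−d) = 0.7606; price each node as the discounted p*-expectation of its children.
Terminal payoffs: V(2,0)=194.7584, V(2,1)=105.1848, V(2,2)=0.0000
Node (1,0) S=126.1600: V=(p*·105.1848+(1−p*)·194.7584)/1.3=97.4092; Δ=(105.1848−194.7584)/(185.4552−95.8816)=-1.0000; B=V−Δ·S=223.5692
Node (1,1) S=244.0200: V=(p*·0.0000+(1−p*)·105.1848)/1.3=19.3731; Δ=(0.0000−105.1848)/(358.7094−185.4552)=-0.6071; B=V−Δ·S=167.5208
Node (0,0) S=166.0000: V=(p*·19.3731+(1−p*)·97.4092)/1.3=29.2753; Δ=(19.3731−97.4092)/(244.0200−126.1600)=-0.6621; B=V−Δ·S=139.1852
Each (Δ,B) replicates both successor values, so the strategy is self-financing and V0 is arbitrage-free.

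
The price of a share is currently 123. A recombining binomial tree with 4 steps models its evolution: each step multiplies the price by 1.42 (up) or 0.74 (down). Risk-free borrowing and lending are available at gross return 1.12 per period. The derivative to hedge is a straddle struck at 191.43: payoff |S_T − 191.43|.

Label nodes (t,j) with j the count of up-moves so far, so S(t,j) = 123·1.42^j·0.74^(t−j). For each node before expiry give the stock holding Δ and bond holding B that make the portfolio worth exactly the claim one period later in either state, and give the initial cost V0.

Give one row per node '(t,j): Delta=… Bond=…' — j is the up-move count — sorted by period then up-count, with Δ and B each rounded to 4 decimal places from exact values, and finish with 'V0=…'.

(0,0): Delta=0.1980 Bond=39.6426
(1,0): Delta=-0.4434 Bond=102.7850
(1,1): Delta=0.4619 Bond=-1.6941
(2,0): Delta=-1.0000 Bond=152.6068
(2,1): Delta=-0.2145 Bond=85.5238
(2,2): Delta=0.7402 Bond=-70.9140
(3,0): Delta=-1.0000 Bond=170.9196
(3,1): Delta=-1.0000 Bond=170.9196
(3,2): Delta=0.1087 Bond=36.4711
(3,3): Delta=1.0000 Bond=-170.9196
V0=63.9997

No-arbitrage ⇒ martingale measure with p* = (R−d)/(u−d) = 0.5588.
Payoff layer (t=4): V(4,0)=154.5465, V(4,1)=120.6536, V(4,2)=55.6158, V(4,3)=69.1865, V(4,4)=308.6719
(3,0): S=49.8426. Δ = (V_up−V_dn)/(S_up−S_dn) = (120.6536−154.5465)/(70.7764−36.8835) = -1.0000. V = [p*·120.6536 + (1−p*)·154.5465]/1.12 = 121.0771. B = V − Δ·S = 170.9196.
(3,1): S=95.6438. Δ = (V_up−V_dn)/(S_up−S_dn) = (55.6158−120.6536)/(135.8142−70.7764) = -1.0000. V = [p*·55.6158 + (1−p*)·120.6536]/1.12 = 75.2758. B = V − Δ·S = 170.9196.
(3,2): S=183.5327. Δ = (V_up−V_dn)/(S_up−S_dn) = (69.1865−55.6158)/(260.6165−135.8142) = 0.1087. V = [p*·69.1865 + (1−p*)·55.6158]/1.12 = 56.4280. B = V − Δ·S = 36.4711.
(3,3): S=352.1844. Δ = (V_up−V_dn)/(S_up−S_dn) = (308.6719−69.1865)/(500.1019−260.6165) = 1.0000. V = [p*·308.6719 + (1−p*)·69.1865]/1.12 = 181.2648. B = V − Δ·S = -170.9196.
(2,0): S=67.3548. Δ = (V_up−V_dn)/(S_up−S_dn) = (75.2758−121.0771)/(95.6438−49.8426) = -1.0000. V = [p*·75.2758 + (1−p*)·121.0771]/1.12 = 85.2520. B = V − Δ·S = 152.6068.
(2,1): S=129.2484. Δ = (V_up−V_dn)/(S_up−S_dn) = (56.4280−75.2758)/(183.5327−95.6438) = -0.2145. V = [p*·56.4280 + (1−p*)·75.2758]/1.12 = 57.8065. B = V − Δ·S = 85.5238.
(2,2): S=248.0172. Δ = (V_up−V_dn)/(S_up−S_dn) = (181.2648−56.4280)/(352.1844−183.5327) = 0.7402. V = [p*·181.2648 + (1−p*)·56.4280]/1.12 = 112.6694. B = V − Δ·S = -70.9140.
(1,0): S=91.0200. Δ = (V_up−V_dn)/(S_up−S_dn) = (57.8065−85.2520)/(129.2484−67.3548) = -0.4434. V = [p*·57.8065 + (1−p*)·85.2520]/1.12 = 62.4239. B = V − Δ·S = 102.7850.
(1,1): S=174.6600. Δ = (V_up−V_dn)/(S_up−S_dn) = (112.6694−57.8065)/(248.0172−129.2484) = 0.4619. V = [p*·112.6694 + (1−p*)·57.8065]/1.12 = 78.9868. B = V − Δ·S = -1.6941.
(0,0): S=123.0000. Δ = (V_up−V_dn)/(S_up−S_dn) = (78.9868−62.4239)/(174.6600−91.0200) = 0.1980. V = [p*·78.9868 + (1−p*)·62.4239]/1.12 = 63.9997. B = V − Δ·S = 39.6426.
Self-financing check: at every node Δ·S+B equals the discounted successor values.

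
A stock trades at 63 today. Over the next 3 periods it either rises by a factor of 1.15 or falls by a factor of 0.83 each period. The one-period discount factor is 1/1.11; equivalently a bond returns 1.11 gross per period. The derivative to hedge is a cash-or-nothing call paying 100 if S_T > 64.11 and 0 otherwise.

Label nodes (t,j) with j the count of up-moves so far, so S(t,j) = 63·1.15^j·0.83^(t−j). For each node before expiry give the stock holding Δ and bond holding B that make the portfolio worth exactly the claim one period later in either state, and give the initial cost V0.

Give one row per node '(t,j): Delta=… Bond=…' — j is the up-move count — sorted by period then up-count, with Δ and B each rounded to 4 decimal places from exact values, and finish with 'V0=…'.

(0,0): Delta=0.8807 Bond=14.4953
(1,0): Delta=4.7110 Bond=-184.2002
(1,1): Delta=0.4857 Bond=44.7026
(2,0): Delta=0.0000 Bond=0.0000
(2,1): Delta=5.1968 Bond=-233.6712
(2,2): Delta=0.0000 Bond=90.0901
V0=69.9773

Risk-neutral probability p* = (R−d)/(u−d) = (1.11−0.83)/(1.15−0.83) = 0.8750.
Payoff layer (t=3): V(3,0)=0.0000, V(3,1)=0.0000, V(3,2)=100.0000, V(3,3)=100.0000
  t=2,j=0: stock 43.4007 → up 49.9108 (V=0.0000), down 36.0226 (V=0.0000). Price 0.0000; hedge Δ=0.0000, bond B=0.0000.
  t=2,j=1: stock 60.1335 → up 69.1535 (V=100.0000), down 49.9108 (V=0.0000). Price 78.8288; hedge Δ=5.1968, bond B=-233.6712.
  t=2,j=2: stock 83.3175 → up 95.8151 (V=100.0000), down 69.1535 (V=100.0000). Price 90.0901; hedge Δ=0.0000, bond B=90.0901.
  t=1,j=0: stock 52.2900 → up 60.1335 (V=78.8288), down 43.4007 (V=0.0000). Price 62.1398; hedge Δ=4.7110, bond B=-184.2002.
  t=1,j=1: stock 72.4500 → up 83.3175 (V=90.0901), down 60.1335 (V=78.8288). Price 79.8941; hedge Δ=0.4857, bond B=44.7026.
  t=0,j=0: stock 63.0000 → up 72.4500 (V=79.8941), down 52.2900 (V=62.1398). Price 69.9773; hedge Δ=0.8807, bond B=14.4953.
Each (Δ,B) replicates both successor values, so the strategy is self-financing and V0 is arbitrage-free.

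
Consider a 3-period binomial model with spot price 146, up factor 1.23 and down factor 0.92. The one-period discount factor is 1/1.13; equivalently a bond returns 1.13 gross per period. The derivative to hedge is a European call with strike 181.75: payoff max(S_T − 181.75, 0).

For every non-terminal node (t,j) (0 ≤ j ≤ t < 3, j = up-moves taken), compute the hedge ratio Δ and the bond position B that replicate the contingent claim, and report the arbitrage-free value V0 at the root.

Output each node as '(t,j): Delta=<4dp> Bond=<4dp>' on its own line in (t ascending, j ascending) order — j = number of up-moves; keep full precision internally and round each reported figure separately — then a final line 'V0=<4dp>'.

(0,0): Delta=0.7060 Bond=-77.0966
(1,0): Delta=0.3090 Bond=-33.7918
(1,1): Delta=0.8474 Bond=-112.5131
(2,0): Delta=0.0000 Bond=0.0000
(2,1): Delta=0.4191 Bond=-56.3680
(2,2): Delta=1.0000 Bond=-160.8407
V0=25.9822

Since d<R<u, set p* = (R−d)/(u−d) = 0.6774; price each node as the discounted p*-expectation of its children.
Terminal values V(3,·): V(3,0)=0.0000, V(3,1)=0.0000, V(3,2)=21.4627, V(3,3)=89.9366
Node (2,0) S=123.5744: V=(p*·0.0000+(1−p*)·0.0000)/1.13=0.0000; Δ=(0.0000−0.0000)/(151.9965−113.6884)=0.0000; B=V−Δ·S=0.0000
Node (2,1) S=165.2136: V=(p*·21.4627+(1−p*)·0.0000)/1.13=12.8666; Δ=(21.4627−0.0000)/(203.2127−151.9965)=0.4191; B=V−Δ·S=-56.3680
Node (2,2) S=220.8834: V=(p*·89.9366+(1−p*)·21.4627)/1.13=60.0427; Δ=(89.9366−21.4627)/(271.6866−203.2127)=1.0000; B=V−Δ·S=-160.8407
Node (1,0) S=134.3200: V=(p*·12.8666+(1−p*)·0.0000)/1.13=7.7134; Δ=(12.8666−0.0000)/(165.2136−123.5744)=0.3090; B=V−Δ·S=-33.7918
Node (1,1) S=179.5800: V=(p*·60.0427+(1−p*)·12.8666)/1.13=39.6678; Δ=(60.0427−12.8666)/(220.8834−165.2136)=0.8474; B=V−Δ·S=-112.5131
Node (0,0) S=146.0000: V=(p*·39.6678+(1−p*)·7.7134)/1.13=25.9822; Δ=(39.6678−7.7134)/(179.5800−134.3200)=0.7060; B=V−Δ·S=-77.0966
The time-0 hedge costs 25.9822, which is the no-arbitrage price.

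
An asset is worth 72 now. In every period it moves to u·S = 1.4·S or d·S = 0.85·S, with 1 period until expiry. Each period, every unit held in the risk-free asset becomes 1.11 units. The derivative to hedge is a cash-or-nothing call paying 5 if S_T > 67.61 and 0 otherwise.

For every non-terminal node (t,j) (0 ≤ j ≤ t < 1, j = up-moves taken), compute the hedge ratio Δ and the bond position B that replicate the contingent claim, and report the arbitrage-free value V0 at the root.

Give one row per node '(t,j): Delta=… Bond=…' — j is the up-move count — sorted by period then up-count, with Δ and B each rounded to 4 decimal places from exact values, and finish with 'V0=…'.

Risk-neutral probability p* = (R−d)/(u−d) = (1.11−0.85)/(1.4−0.85) = 0.4727.
Terminal payoffs: V(1,0)=0.0000, V(1,1)=5.0000
  t=0,j=0: stock 72.0000 → up 100.8000 (V=5.0000), down 61.2000 (V=0.0000). Price 2.1294; hedge Δ=0.1263, bond B=-6.9615.
Check: Δ(0,0)·S0 + B(0,0) = 2.1294 = V0.

(0,0): Delta=0.1263 Bond=-6.9615
V0=2.1294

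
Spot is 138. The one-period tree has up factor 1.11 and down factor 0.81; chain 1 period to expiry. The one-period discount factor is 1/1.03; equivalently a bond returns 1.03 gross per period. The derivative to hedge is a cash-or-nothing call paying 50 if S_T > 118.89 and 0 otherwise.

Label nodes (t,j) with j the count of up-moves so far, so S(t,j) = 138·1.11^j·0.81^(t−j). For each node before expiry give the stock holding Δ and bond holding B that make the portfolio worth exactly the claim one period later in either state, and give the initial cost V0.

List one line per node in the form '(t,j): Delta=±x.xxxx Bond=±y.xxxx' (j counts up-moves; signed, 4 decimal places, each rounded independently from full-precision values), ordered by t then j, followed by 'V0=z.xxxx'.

Under the risk-neutral measure, an up-move has probability p* = (R−d)/(u−d) = 0.7333 and values discount at R = 1.03.
Terminal values V(1,·): V(1,0)=0.0000, V(1,1)=50.0000
(0,0): S=138.0000. Δ = (V_up−V_dn)/(S_up−S_dn) = (50.0000−0.0000)/(153.1800−111.7800) = 1.2077. V = [p*·50.0000 + (1−p*)·0.0000]/1.03 = 35.5987. B = V − Δ·S = -131.0680.
Root portfolio cost Δ·138+B reproduces V0=35.5987.

(0,0): Delta=1.2077 Bond=-131.0680
V0=35.5987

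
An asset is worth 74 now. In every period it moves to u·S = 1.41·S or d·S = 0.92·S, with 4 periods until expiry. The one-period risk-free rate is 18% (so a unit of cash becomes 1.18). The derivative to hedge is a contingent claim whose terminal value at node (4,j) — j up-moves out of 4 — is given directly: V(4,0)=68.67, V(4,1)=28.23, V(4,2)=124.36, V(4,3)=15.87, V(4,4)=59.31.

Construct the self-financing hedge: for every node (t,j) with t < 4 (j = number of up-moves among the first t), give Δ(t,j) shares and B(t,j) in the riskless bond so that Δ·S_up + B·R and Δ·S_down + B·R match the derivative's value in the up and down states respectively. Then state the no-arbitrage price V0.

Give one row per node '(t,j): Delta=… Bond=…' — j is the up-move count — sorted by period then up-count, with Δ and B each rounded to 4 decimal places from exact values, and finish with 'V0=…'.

(0,0): Delta=-0.1173 Bond=42.1931
(1,0): Delta=0.1815 Bond=29.4445
(1,1): Delta=-0.2898 Bond=67.7840
(2,0): Delta=0.8843 Bond=-9.2774
(2,1): Delta=-0.2242 Bond=73.6870
(2,2): Delta=-0.3277 Bond=85.5565
(3,0): Delta=-1.4323 Bond=122.5408
(3,1): Delta=2.2214 Bond=-129.0330
(3,2): Delta=-1.6358 Bond=278.0131
(3,3): Delta=0.4274 Bond=-55.6702
V0=33.5102

The replicating-portfolio and risk-neutral prices coincide; use p* = (1.18−0.92)/(1.41−0.92) = 0.5306 for the latter.
Terminal values V(4,·): V(4,0)=68.6700, V(4,1)=28.2300, V(4,2)=124.3600, V(4,3)=15.8700, V(4,4)=59.3100
Node (3,0) S=57.6229: V=(p*·28.2300+(1−p*)·68.6700)/1.18=40.0102; Δ=(28.2300−68.6700)/(81.2483−53.0131)=-1.4323; B=V−Δ·S=122.5408
Node (3,1) S=88.3134: V=(p*·124.3600+(1−p*)·28.2300)/1.18=67.1506; Δ=(124.3600−28.2300)/(124.5219−81.2483)=2.2214; B=V−Δ·S=-129.0330
Node (3,2) S=135.3498: V=(p*·15.8700+(1−p*)·124.3600)/1.18=56.6050; Δ=(15.8700−124.3600)/(190.8433−124.5219)=-1.6358; B=V−Δ·S=278.0131
Node (3,3) S=207.4384: V=(p*·59.3100+(1−p*)·15.8700)/1.18=32.9829; Δ=(59.3100−15.8700)/(292.4881−190.8433)=0.4274; B=V−Δ·S=-55.6702
Node (2,0) S=62.6336: V=(p*·67.1506+(1−p*)·40.0102)/1.18=46.1112; Δ=(67.1506−40.0102)/(88.3134−57.6229)=0.8843; B=V−Δ·S=-9.2774
Node (2,1) S=95.9928: V=(p*·56.6050+(1−p*)·67.1506)/1.18=52.1652; Δ=(56.6050−67.1506)/(135.3498−88.3134)=-0.2242; B=V−Δ·S=73.6870
Node (2,2) S=147.1194: V=(p*·32.9829+(1−p*)·56.6050)/1.18=37.3481; Δ=(32.9829−56.6050)/(207.4384−135.3498)=-0.3277; B=V−Δ·S=85.5565
Node (1,0) S=68.0800: V=(p*·52.1652+(1−p*)·46.1112)/1.18=41.7996; Δ=(52.1652−46.1112)/(95.9928−62.6336)=0.1815; B=V−Δ·S=29.4445
Node (1,1) S=104.3400: V=(p*·37.3481+(1−p*)·52.1652)/1.18=37.5450; Δ=(37.3481−52.1652)/(147.1194−95.9928)=-0.2898; B=V−Δ·S=67.7840
Node (0,0) S=74.0000: V=(p*·37.5450+(1−p*)·41.7996)/1.18=33.5102; Δ=(37.5450−41.7996)/(104.3400−68.0800)=-0.1173; B=V−Δ·S=42.1931
Check: Δ(0,0)·S0 + B(0,0) = 33.5102 = V0.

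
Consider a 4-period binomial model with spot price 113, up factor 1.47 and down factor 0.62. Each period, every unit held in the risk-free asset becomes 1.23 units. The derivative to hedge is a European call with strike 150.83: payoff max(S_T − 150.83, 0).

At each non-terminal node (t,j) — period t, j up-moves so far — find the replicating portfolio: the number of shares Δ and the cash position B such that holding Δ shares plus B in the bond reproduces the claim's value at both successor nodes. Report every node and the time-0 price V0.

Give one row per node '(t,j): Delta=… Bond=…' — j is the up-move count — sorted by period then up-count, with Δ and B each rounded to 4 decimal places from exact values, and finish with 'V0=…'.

(0,0): Delta=0.8060 Bond=-34.3260
(1,0): Delta=0.4100 Bond=-14.4778
(1,1): Delta=0.8717 Bond=-53.1364
(2,0): Delta=0.0000 Bond=0.0000
(2,1): Delta=0.4780 Bond=-24.8140
(2,2): Delta=0.9370 Bond=-81.3094
(3,0): Delta=0.0000 Bond=0.0000
(3,1): Delta=0.0000 Bond=0.0000
(3,2): Delta=0.5573 Bond=-42.5296
(3,3): Delta=1.0000 Bond=-122.6260
V0=56.7470

No-arbitrage ⇒ martingale measure with p* = (R−d)/(u−d) = 0.7176.
At expiry t=4: V(4,0)=0.0000, V(4,1)=0.0000, V(4,2)=0.0000, V(4,3)=71.7172, V(4,4)=376.8222
  t=3,j=0: stock 26.9311 → up 39.5887 (V=0.0000), down 16.6973 (V=0.0000). Price 0.0000; hedge Δ=0.0000, bond B=0.0000.
  t=3,j=1: stock 63.8527 → up 93.8634 (V=0.0000), down 39.5887 (V=0.0000). Price 0.0000; hedge Δ=0.0000, bond B=0.0000.
  t=3,j=2: stock 151.3927 → up 222.5472 (V=71.7172), down 93.8634 (V=0.0000). Price 41.8436; hedge Δ=0.5573, bond B=-42.5296.
  t=3,j=3: stock 358.9471 → up 527.6522 (V=376.8222), down 222.5472 (V=71.7172). Price 236.3211; hedge Δ=1.0000, bond B=-122.6260.
  t=2,j=0: stock 43.4372 → up 63.8527 (V=0.0000), down 26.9311 (V=0.0000). Price 0.0000; hedge Δ=0.0000, bond B=0.0000.
  t=2,j=1: stock 102.9882 → up 151.3927 (V=41.8436), down 63.8527 (V=0.0000). Price 24.4138; hedge Δ=0.4780, bond B=-24.8140.
  t=2,j=2: stock 244.1817 → up 358.9471 (V=236.3211), down 151.3927 (V=41.8436). Price 147.4876; hedge Δ=0.9370, bond B=-81.3094.
  t=1,j=0: stock 70.0600 → up 102.9882 (V=24.4138), down 43.4372 (V=0.0000). Price 14.2443; hedge Δ=0.4100, bond B=-14.4778.
  t=1,j=1: stock 166.1100 → up 244.1817 (V=147.4876), down 102.9882 (V=24.4138). Price 91.6564; hedge Δ=0.8717, bond B=-53.1364.
  t=0,j=0: stock 113.0000 → up 166.1100 (V=91.6564), down 70.0600 (V=14.2443). Price 56.7470; hedge Δ=0.8060, bond B=-34.3260.
Each (Δ,B) replicates both successor values, so the strategy is self-financing and V0 is arbitrage-free.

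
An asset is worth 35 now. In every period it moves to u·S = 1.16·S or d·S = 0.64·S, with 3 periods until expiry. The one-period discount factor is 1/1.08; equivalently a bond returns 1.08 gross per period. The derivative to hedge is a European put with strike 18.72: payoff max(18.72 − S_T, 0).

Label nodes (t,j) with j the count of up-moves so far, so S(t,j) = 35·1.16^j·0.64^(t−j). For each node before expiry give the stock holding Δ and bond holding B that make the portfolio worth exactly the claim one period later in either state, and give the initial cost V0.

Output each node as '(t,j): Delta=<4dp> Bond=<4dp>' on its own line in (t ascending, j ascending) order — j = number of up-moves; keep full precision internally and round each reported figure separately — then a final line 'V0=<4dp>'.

The replicating-portfolio and risk-neutral prices coincide; use p* = (1.08−0.64)/(1.16−0.64) = 0.8462 for the latter.
Payoff layer (t=3): V(3,0)=9.5450, V(3,1)=2.0902, V(3,2)=0.0000, V(3,3)=0.0000
Node (2,0) S=14.3360: V=(p*·2.0902+(1−p*)·9.5450)/1.08=2.9973; Δ=(2.0902−9.5450)/(16.6298−9.1750)=-1.0000; B=V−Δ·S=17.3333
Node (2,1) S=25.9840: V=(p*·0.0000+(1−p*)·2.0902)/1.08=0.2978; Δ=(0.0000−2.0902)/(30.1414−16.6298)=-0.1547; B=V−Δ·S=4.3174
Node (2,2) S=47.0960: V=(p*·0.0000+(1−p*)·0.0000)/1.08=0.0000; Δ=(0.0000−0.0000)/(54.6314−30.1414)=0.0000; B=V−Δ·S=0.0000
Node (1,0) S=22.4000: V=(p*·0.2978+(1−p*)·2.9973)/1.08=0.6603; Δ=(0.2978−2.9973)/(25.9840−14.3360)=-0.2318; B=V−Δ·S=5.8518
Node (1,1) S=40.6000: V=(p*·0.0000+(1−p*)·0.2978)/1.08=0.0424; Δ=(0.0000−0.2978)/(47.0960−25.9840)=-0.0141; B=V−Δ·S=0.6150
Node (0,0) S=35.0000: V=(p*·0.0424+(1−p*)·0.6603)/1.08=0.1273; Δ=(0.0424−0.6603)/(40.6000−22.4000)=-0.0339; B=V−Δ·S=1.3154
The time-0 hedge costs 0.1273, which is the no-arbitrage price.

(0,0): Delta=-0.0339 Bond=1.3154
(1,0): Delta=-0.2318 Bond=5.8518
(1,1): Delta=-0.0141 Bond=0.6150
(2,0): Delta=-1.0000 Bond=17.3333
(2,1): Delta=-0.1547 Bond=4.3174
(2,2): Delta=0.0000 Bond=0.0000
V0=0.1273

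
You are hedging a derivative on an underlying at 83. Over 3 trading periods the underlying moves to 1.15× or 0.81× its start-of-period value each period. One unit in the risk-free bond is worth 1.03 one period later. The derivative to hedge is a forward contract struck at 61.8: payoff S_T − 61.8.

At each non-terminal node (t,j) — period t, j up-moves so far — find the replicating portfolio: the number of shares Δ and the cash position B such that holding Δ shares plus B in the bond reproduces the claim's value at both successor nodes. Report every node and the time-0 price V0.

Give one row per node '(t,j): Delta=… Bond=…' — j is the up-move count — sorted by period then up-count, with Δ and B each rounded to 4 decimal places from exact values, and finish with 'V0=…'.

(0,0): Delta=1.0000 Bond=-56.5558
(1,0): Delta=1.0000 Bond=-58.2524
(1,1): Delta=1.0000 Bond=-58.2524
(2,0): Delta=1.0000 Bond=-60.0000
(2,1): Delta=1.0000 Bond=-60.0000
(2,2): Delta=1.0000 Bond=-60.0000
V0=26.4442

Risk-neutral probability p* = (R−d)/(u−d) = (1.03−0.81)/(1.15−0.81) = 0.6471.
Payoff layer (t=3): V(3,0)=-17.6904, V(3,1)=0.8247, V(3,2)=27.1117, V(3,3)=64.4326
(2,0): S=54.4563. Δ = (V_up−V_dn)/(S_up−S_dn) = (0.8247−-17.6904)/(62.6247−44.1096) = 1.0000. V = [p*·0.8247 + (1−p*)·-17.6904]/1.03 = -5.5437. B = V − Δ·S = -60.0000.
(2,1): S=77.3145. Δ = (V_up−V_dn)/(S_up−S_dn) = (27.1117−0.8247)/(88.9117−62.6247) = 1.0000. V = [p*·27.1117 + (1−p*)·0.8247]/1.03 = 17.3145. B = V − Δ·S = -60.0000.
(2,2): S=109.7675. Δ = (V_up−V_dn)/(S_up−S_dn) = (64.4326−27.1117)/(126.2326−88.9117) = 1.0000. V = [p*·64.4326 + (1−p*)·27.1117]/1.03 = 49.7675. B = V − Δ·S = -60.0000.
(1,0): S=67.2300. Δ = (V_up−V_dn)/(S_up−S_dn) = (17.3145−-5.5437)/(77.3145−54.4563) = 1.0000. V = [p*·17.3145 + (1−p*)·-5.5437]/1.03 = 8.9776. B = V − Δ·S = -58.2524.
(1,1): S=95.4500. Δ = (V_up−V_dn)/(S_up−S_dn) = (49.7675−17.3145)/(109.7675−77.3145) = 1.0000. V = [p*·49.7675 + (1−p*)·17.3145]/1.03 = 37.1976. B = V − Δ·S = -58.2524.
(0,0): S=83.0000. Δ = (V_up−V_dn)/(S_up−S_dn) = (37.1976−8.9776)/(95.4500−67.2300) = 1.0000. V = [p*·37.1976 + (1−p*)·8.9776]/1.03 = 26.4442. B = V − Δ·S = -56.5558.
Check: Δ(0,0)·S0 + B(0,0) = 26.4442 = V0.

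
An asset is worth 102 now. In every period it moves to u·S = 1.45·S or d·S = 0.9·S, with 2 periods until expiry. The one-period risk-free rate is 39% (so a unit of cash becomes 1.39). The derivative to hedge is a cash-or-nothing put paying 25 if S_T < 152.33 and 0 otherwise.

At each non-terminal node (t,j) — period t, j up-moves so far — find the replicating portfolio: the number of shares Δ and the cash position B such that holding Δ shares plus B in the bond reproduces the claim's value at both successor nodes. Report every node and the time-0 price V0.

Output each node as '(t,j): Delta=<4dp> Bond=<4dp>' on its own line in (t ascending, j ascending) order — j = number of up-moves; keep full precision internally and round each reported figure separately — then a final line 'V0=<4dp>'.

(0,0): Delta=-0.2856 Bond=31.8028
(1,0): Delta=0.0000 Bond=17.9856
(1,1): Delta=-0.3073 Bond=47.4166
V0=2.6691

Since d<R<u, set p* = (R−d)/(u−d) = 0.8909; price each node as the discounted p*-expectation of its children.
At expiry t=2: V(2,0)=25.0000, V(2,1)=25.0000, V(2,2)=0.0000
(1,0): S=91.8000. Δ = (V_up−V_dn)/(S_up−S_dn) = (25.0000−25.0000)/(133.1100−82.6200) = 0.0000. V = [p*·25.0000 + (1−p*)·25.0000]/1.39 = 17.9856. B = V − Δ·S = 17.9856.
(1,1): S=147.9000. Δ = (V_up−V_dn)/(S_up−S_dn) = (0.0000−25.0000)/(214.4550−133.1100) = -0.3073. V = [p*·0.0000 + (1−p*)·25.0000]/1.39 = 1.9621. B = V − Δ·S = 47.4166.
(0,0): S=102.0000. Δ = (V_up−V_dn)/(S_up−S_dn) = (1.9621−17.9856)/(147.9000−91.8000) = -0.2856. V = [p*·1.9621 + (1−p*)·17.9856]/1.39 = 2.6691. B = V − Δ·S = 31.8028.
Self-financing check: at every node Δ·S+B equals the discounted successor values.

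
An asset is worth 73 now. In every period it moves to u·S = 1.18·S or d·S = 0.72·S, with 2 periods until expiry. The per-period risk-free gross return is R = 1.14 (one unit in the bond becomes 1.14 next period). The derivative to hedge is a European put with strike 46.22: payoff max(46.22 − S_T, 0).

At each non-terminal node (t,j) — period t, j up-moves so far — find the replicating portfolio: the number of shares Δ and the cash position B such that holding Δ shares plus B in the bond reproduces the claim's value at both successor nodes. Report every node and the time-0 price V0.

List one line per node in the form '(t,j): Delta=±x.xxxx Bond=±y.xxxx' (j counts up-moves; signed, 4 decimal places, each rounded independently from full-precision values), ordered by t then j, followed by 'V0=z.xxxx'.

(0,0): Delta=-0.0190 Bond=1.4378
(1,0): Delta=-0.3465 Bond=18.8494
(1,1): Delta=0.0000 Bond=0.0000
V0=0.0487

The replicating-portfolio and risk-neutral prices coincide; use p* = (1.14−0.72)/(1.18−0.72) = 0.9130 for the latter.
At expiry t=2: V(2,0)=8.3768, V(2,1)=0.0000, V(2,2)=0.0000
(1,0): S=52.5600. Δ = (V_up−V_dn)/(S_up−S_dn) = (0.0000−8.3768)/(62.0208−37.8432) = -0.3465. V = [p*·0.0000 + (1−p*)·8.3768]/1.14 = 0.6390. B = V − Δ·S = 18.8494.
(1,1): S=86.1400. Δ = (V_up−V_dn)/(S_up−S_dn) = (0.0000−0.0000)/(101.6452−62.0208) = 0.0000. V = [p*·0.0000 + (1−p*)·0.0000]/1.14 = 0.0000. B = V − Δ·S = 0.0000.
(0,0): S=73.0000. Δ = (V_up−V_dn)/(S_up−S_dn) = (0.0000−0.6390)/(86.1400−52.5600) = -0.0190. V = [p*·0.0000 + (1−p*)·0.6390]/1.14 = 0.0487. B = V − Δ·S = 1.4378.
Root portfolio cost Δ·73+B reproduces V0=0.0487.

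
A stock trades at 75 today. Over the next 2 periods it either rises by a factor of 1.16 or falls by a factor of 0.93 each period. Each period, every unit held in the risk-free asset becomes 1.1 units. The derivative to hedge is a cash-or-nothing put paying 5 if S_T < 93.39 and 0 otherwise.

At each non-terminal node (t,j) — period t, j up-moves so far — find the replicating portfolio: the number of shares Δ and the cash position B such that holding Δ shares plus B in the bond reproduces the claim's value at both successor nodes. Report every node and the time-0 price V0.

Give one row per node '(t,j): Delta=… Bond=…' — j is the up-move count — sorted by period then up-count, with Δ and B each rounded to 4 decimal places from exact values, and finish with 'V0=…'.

The replicating-portfolio and risk-neutral prices coincide; use p* = (1.1−0.93)/(1.16−0.93) = 0.7391 for the latter.
Terminal payoffs: V(2,0)=5.0000, V(2,1)=5.0000, V(2,2)=0.0000
  t=1,j=0: stock 69.7500 → up 80.9100 (V=5.0000), down 64.8675 (V=5.0000). Price 4.5455; hedge Δ=0.0000, bond B=4.5455.
  t=1,j=1: stock 87.0000 → up 100.9200 (V=0.0000), down 80.9100 (V=5.0000). Price 1.1858; hedge Δ=-0.2499, bond B=22.9249.
  t=0,j=0: stock 75.0000 → up 87.0000 (V=1.1858), down 69.7500 (V=4.5455). Price 1.8747; hedge Δ=-0.1948, bond B=16.4821.
Check: Δ(0,0)·S0 + B(0,0) = 1.8747 = V0.

(0,0): Delta=-0.1948 Bond=16.4821
(1,0): Delta=0.0000 Bond=4.5455
(1,1): Delta=-0.2499 Bond=22.9249
V0=1.8747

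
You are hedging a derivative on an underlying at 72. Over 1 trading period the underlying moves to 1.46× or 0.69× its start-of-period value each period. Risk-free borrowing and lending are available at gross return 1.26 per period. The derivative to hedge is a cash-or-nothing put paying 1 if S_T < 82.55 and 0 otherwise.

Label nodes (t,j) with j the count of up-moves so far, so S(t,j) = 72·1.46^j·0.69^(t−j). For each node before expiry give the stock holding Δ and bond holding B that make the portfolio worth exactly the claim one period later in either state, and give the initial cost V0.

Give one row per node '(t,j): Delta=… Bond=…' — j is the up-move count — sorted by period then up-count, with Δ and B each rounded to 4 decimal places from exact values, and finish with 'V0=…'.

No-arbitrage ⇒ martingale measure with p* = (R−d)/(u−d) = 0.7403.
Payoff layer (t=1): V(1,0)=1.0000, V(1,1)=0.0000
  t=0,j=0: stock 72.0000 → up 105.1200 (V=0.0000), down 49.6800 (V=1.0000). Price 0.2061; hedge Δ=-0.0180, bond B=1.5048.
The time-0 hedge costs 0.2061, which is the no-arbitrage price.

(0,0): Delta=-0.0180 Bond=1.5048
V0=0.2061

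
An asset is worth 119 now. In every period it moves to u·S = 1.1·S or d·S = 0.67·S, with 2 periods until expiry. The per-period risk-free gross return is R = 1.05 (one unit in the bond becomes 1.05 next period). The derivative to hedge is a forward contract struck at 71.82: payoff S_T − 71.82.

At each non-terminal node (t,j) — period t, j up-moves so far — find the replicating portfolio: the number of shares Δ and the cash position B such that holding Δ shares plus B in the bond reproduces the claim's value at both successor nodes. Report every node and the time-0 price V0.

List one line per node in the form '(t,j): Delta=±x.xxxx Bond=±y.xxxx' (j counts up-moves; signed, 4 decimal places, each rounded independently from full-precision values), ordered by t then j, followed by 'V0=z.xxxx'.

(0,0): Delta=1.0000 Bond=-65.1429
(1,0): Delta=1.0000 Bond=-68.4000
(1,1): Delta=1.0000 Bond=-68.4000
V0=53.8571

The replicating-portfolio and risk-neutral prices coincide; use p* = (1.05−0.67)/(1.1−0.67) = 0.8837 for the latter.
Terminal values V(2,·): V(2,0)=-18.4009, V(2,1)=15.8830, V(2,2)=72.1700
Node (1,0) S=79.7300: V=(p*·15.8830+(1−p*)·-18.4009)/1.05=11.3300; Δ=(15.8830−-18.4009)/(87.7030−53.4191)=1.0000; B=V−Δ·S=-68.4000
Node (1,1) S=130.9000: V=(p*·72.1700+(1−p*)·15.8830)/1.05=62.5000; Δ=(72.1700−15.8830)/(143.9900−87.7030)=1.0000; B=V−Δ·S=-68.4000
Node (0,0) S=119.0000: V=(p*·62.5000+(1−p*)·11.3300)/1.05=53.8571; Δ=(62.5000−11.3300)/(130.9000−79.7300)=1.0000; B=V−Δ·S=-65.1429
The time-0 hedge costs 53.8571, which is the no-arbitrage price.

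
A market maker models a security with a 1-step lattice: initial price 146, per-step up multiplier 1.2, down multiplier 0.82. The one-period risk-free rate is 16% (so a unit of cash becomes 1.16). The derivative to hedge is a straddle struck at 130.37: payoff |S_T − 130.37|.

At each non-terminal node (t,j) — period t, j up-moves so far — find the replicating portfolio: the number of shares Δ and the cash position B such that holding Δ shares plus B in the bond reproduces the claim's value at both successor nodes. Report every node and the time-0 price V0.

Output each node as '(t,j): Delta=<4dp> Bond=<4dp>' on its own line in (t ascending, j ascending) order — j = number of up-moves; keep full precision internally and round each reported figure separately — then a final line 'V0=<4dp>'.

(0,0): Delta=0.6161 Bond=-54.4025
V0=35.5449

Since d<R<u, set p* = (R−d)/(u−d) = 0.8947; price each node as the discounted p*-expectation of its children.
Payoff layer (t=1): V(1,0)=10.6500, V(1,1)=44.8300
Node (0,0) S=146.0000: V=(p*·44.8300+(1−p*)·10.6500)/1.16=35.5449; Δ=(44.8300−10.6500)/(175.2000−119.7200)=0.6161; B=V−Δ·S=-54.4025
Check: Δ(0,0)·S0 + B(0,0) = 35.5449 = V0.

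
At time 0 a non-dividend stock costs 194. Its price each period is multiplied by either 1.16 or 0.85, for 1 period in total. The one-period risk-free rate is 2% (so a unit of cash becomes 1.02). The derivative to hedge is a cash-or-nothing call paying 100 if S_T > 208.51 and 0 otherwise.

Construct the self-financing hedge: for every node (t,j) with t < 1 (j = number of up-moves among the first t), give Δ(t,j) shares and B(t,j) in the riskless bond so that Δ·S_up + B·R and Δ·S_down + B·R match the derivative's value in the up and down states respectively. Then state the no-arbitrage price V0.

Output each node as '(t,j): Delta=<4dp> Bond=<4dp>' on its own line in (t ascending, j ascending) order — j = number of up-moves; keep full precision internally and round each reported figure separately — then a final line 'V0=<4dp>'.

Under the risk-neutral measure, an up-move has probability p* = (R−d)/(u−d) = 0.5484 and values discount at R = 1.02.
Payoff layer (t=1): V(1,0)=0.0000, V(1,1)=100.0000
(0,0): S=194.0000. Δ = (V_up−V_dn)/(S_up−S_dn) = (100.0000−0.0000)/(225.0400−164.9000) = 1.6628. V = [p*·100.0000 + (1−p*)·0.0000]/1.02 = 53.7634. B = V − Δ·S = -268.8172.
The time-0 hedge costs 53.7634, which is the no-arbitrage price.

(0,0): Delta=1.6628 Bond=-268.8172
V0=53.7634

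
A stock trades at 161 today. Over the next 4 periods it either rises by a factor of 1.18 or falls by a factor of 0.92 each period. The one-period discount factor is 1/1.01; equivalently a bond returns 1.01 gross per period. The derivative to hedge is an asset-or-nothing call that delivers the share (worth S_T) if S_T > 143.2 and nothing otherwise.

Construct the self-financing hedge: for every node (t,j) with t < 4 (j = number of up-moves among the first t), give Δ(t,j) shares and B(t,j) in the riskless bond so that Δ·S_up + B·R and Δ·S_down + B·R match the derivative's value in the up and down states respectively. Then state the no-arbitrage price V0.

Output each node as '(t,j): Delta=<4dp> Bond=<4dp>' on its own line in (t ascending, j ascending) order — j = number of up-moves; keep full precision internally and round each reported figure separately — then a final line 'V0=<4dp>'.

(0,0): Delta=1.7476 Bond=-140.6135
(1,0): Delta=2.2552 Bond=-217.2065
(1,1): Delta=1.0000 Bond=0.0000
(2,0): Delta=3.1074 Bond=-335.5202
(2,1): Delta=1.0000 Bond=0.0000
(2,2): Delta=1.0000 Bond=0.0000
(3,0): Delta=4.5385 Bond=-518.2800
(3,1): Delta=1.0000 Bond=0.0000
(3,2): Delta=1.0000 Bond=0.0000
(3,3): Delta=1.0000 Bond=0.0000
V0=140.7421

Since d<R<u, set p* = (R−d)/(u−d) = 0.3462; price each node as the discounted p*-expectation of its children.
At expiry t=4: V(4,0)=0.0000, V(4,1)=147.9351, V(4,2)=189.7429, V(4,3)=243.3659, V(4,4)=312.1432
(3,0): S=125.3688. Δ = (V_up−V_dn)/(S_up−S_dn) = (147.9351−0.0000)/(147.9351−115.3393) = 4.5385. V = [p*·147.9351 + (1−p*)·0.0000]/1.01 = 50.7013. B = V − Δ·S = -518.2800.
(3,1): S=160.7991. Δ = (V_up−V_dn)/(S_up−S_dn) = (189.7429−147.9351)/(189.7429−147.9351) = 1.0000. V = [p*·189.7429 + (1−p*)·147.9351]/1.01 = 160.7991. B = V − Δ·S = 0.0000.
(3,2): S=206.2423. Δ = (V_up−V_dn)/(S_up−S_dn) = (243.3659−189.7429)/(243.3659−189.7429) = 1.0000. V = [p*·243.3659 + (1−p*)·189.7429]/1.01 = 206.2423. B = V − Δ·S = 0.0000.
(3,3): S=264.5282. Δ = (V_up−V_dn)/(S_up−S_dn) = (312.1432−243.3659)/(312.1432−243.3659) = 1.0000. V = [p*·312.1432 + (1−p*)·243.3659]/1.01 = 264.5282. B = V − Δ·S = 0.0000.
(2,0): S=136.2704. Δ = (V_up−V_dn)/(S_up−S_dn) = (160.7991−50.7013)/(160.7991−125.3688) = 3.1074. V = [p*·160.7991 + (1−p*)·50.7013]/1.01 = 87.9327. B = V − Δ·S = -335.5202.
(2,1): S=174.7816. Δ = (V_up−V_dn)/(S_up−S_dn) = (206.2423−160.7991)/(206.2423−160.7991) = 1.0000. V = [p*·206.2423 + (1−p*)·160.7991]/1.01 = 174.7816. B = V − Δ·S = 0.0000.
(2,2): S=224.1764. Δ = (V_up−V_dn)/(S_up−S_dn) = (264.5282−206.2423)/(264.5282−206.2423) = 1.0000. V = [p*·264.5282 + (1−p*)·206.2423]/1.01 = 224.1764. B = V − Δ·S = 0.0000.
(1,0): S=148.1200. Δ = (V_up−V_dn)/(S_up−S_dn) = (174.7816−87.9327)/(174.7816−136.2704) = 2.2552. V = [p*·174.7816 + (1−p*)·87.9327]/1.01 = 116.8275. B = V − Δ·S = -217.2065.
(1,1): S=189.9800. Δ = (V_up−V_dn)/(S_up−S_dn) = (224.1764−174.7816)/(224.1764−174.7816) = 1.0000. V = [p*·224.1764 + (1−p*)·174.7816]/1.01 = 189.9800. B = V − Δ·S = 0.0000.
(0,0): S=161.0000. Δ = (V_up−V_dn)/(S_up−S_dn) = (189.9800−116.8275)/(189.9800−148.1200) = 1.7476. V = [p*·189.9800 + (1−p*)·116.8275]/1.01 = 140.7421. B = V − Δ·S = -140.6135.
Check: Δ(0,0)·S0 + B(0,0) = 140.7421 = V0.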